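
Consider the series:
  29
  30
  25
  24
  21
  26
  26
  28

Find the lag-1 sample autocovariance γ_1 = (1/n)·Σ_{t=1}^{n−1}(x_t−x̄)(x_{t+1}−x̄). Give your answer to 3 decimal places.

2.561

Mean x̄ = (29 + 30 + 25 + 24 + 21 + 26 + 26 + 28)/8 = 26.1250
Σ_{t=1}^{7}(x_t−x̄)(x_{t+1}−x̄) = 20.4844
γ_1 = 20.4844 / 8 = 2.561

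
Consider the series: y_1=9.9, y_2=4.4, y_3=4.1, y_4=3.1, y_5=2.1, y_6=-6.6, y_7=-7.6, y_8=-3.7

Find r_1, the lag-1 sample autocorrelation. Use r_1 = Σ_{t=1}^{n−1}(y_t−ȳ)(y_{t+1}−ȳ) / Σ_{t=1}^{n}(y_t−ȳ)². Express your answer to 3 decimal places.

0.560

Mean ȳ = (9.9 + 4.4 + 4.1 + 3.1 + 2.1 − 6.6 − 7.6 − 3.7)/8 = 0.7125
Deviations from mean: 9.1875, 3.6875, 3.3875, 2.3875, 1.3875, -7.3125, -8.3125, -4.4125
Σ(y_t−ȳ)(y_{t+1}−ȳ) = (33.8789) + (12.4914) + (8.0877) + (3.3127) + (-10.1461) + (60.7852) + (36.6789) = 145.0886
Denominator Σ(y_t−ȳ)² = 259.1488
r_1 = 145.0886 / 259.1488 = 0.560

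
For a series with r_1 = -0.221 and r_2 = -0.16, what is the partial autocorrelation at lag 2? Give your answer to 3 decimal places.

φ_{22} = (r_2 − r_1²) / (1 − r_1²)
r_1² = (-0.221)² = 0.048841
Numerator = -0.16 − 0.0488 = -0.2088; denominator = 1 − 0.0488 = 0.9512
φ_{22} = -0.2088 / 0.9512 = -0.220

-0.220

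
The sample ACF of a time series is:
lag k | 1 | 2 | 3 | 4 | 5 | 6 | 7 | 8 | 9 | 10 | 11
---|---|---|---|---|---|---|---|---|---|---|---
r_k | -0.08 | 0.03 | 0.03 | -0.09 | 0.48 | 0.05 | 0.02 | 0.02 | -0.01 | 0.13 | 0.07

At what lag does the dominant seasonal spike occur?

The largest autocorrelation is r_5 = 0.48; the remaining lags stay at or below 0.13.
The dominant spike at lag 5 indicates a seasonal period of 5.

5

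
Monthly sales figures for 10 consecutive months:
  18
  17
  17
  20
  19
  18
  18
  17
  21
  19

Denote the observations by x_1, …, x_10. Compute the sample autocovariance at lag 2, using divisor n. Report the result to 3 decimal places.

Mean x̄ = (18 + 17 + 17 + 20 + 19 + 18 + 18 + 17 + 21 + 19)/10 = 18.4000
Σ_{t=1}^{8}(x_t−x̄)(x_{t+2}−x̄) = -4.7200
γ_2 = -4.7200 / 10 = -0.472

-0.472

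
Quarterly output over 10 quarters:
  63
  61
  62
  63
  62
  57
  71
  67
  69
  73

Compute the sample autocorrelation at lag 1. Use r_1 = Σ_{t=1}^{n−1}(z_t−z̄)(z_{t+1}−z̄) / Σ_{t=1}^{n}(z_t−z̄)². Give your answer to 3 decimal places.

0.259

Mean z̄ = (63 + 61 + 62 + 63 + 62 + 57 + 71 + 67 + 69 + 73)/10 = 64.8000
Numerator Σ_{t=1}^{9}(z_t−z̄)(z_{t+1}−z̄) = 58.3600
Denominator Σ(z_t−z̄)² = 225.6000
r_1 = 58.3600 / 225.6000 = 0.259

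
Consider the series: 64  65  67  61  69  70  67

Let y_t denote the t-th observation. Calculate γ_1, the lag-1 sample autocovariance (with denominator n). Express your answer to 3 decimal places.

Mean ȳ = (64 + 65 + 67 + 61 + 69 + 70 + 67)/7 = 66.1429
Σ_{t=1}^{6}(y_t−ȳ)(y_{t+1}−ȳ) = -3.3061
γ_1 = -3.3061 / 7 = -0.472

-0.472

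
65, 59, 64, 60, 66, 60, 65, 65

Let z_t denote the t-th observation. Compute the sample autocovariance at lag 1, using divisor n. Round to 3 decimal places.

-4.375

Mean z̄ = (65 + 59 + 64 + 60 + 66 + 60 + 65 + 65)/8 = 63.0000
Σ_{t=1}^{7}(z_t−z̄)(z_{t+1}−z̄) = -35.0000
γ_1 = -35.0000 / 8 = -4.375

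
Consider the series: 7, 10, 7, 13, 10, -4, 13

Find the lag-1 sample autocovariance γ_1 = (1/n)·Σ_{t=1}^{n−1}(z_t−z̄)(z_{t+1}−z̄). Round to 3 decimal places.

Mean z̄ = (7 + 10 + 7 + 13 + 10 − 4 + 13)/7 = 8.0000
Deviations: -1.0000, 2.0000, -1.0000, 5.0000, 2.0000, -12.0000, 5.0000
Σ_{t=1}^{6}(z_t−z̄)(z_{t+1}−z̄) = -83.0000
γ_1 = -83.0000 / 7 = -11.857

-11.857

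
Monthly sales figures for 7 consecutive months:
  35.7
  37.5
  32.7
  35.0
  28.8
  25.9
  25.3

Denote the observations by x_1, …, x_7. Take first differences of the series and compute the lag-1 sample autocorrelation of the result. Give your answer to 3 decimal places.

First differences Δx: 1.8, -4.8, 2.3, -6.2, -2.9, -0.6
Mean of differences = -1.7333
Numerator Σ(Δx_t−Δx̄)(Δx_{t+1}−Δx̄) = -37.3311
Denominator Σ(Δx_t−Δx̄)² = 60.7533
r_1(Δx) = -37.3311 / 60.7533 = -0.614

-0.614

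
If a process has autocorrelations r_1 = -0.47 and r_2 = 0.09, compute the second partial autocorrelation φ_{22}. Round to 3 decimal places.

-0.168

φ_{22} = (r_2 − r_1²) / (1 − r_1²)
r_1² = (-0.47)² = 0.2209
Numerator = 0.09 − 0.2209 = -0.1309; denominator = 1 − 0.2209 = 0.7791
φ_{22} = -0.1309 / 0.7791 = -0.168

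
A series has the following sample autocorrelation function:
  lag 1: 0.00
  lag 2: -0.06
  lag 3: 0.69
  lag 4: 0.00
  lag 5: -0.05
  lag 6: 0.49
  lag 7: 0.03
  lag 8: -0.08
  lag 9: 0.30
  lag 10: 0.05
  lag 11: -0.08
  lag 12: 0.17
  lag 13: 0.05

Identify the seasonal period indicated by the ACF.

The largest autocorrelation is r_3 = 0.69, with weaker echoes at lags 6 (0.49), 9 (0.30) and 12 (0.17); the remaining lags stay at or below 0.05.
The dominant spike at lag 3 indicates a seasonal period of 3.

3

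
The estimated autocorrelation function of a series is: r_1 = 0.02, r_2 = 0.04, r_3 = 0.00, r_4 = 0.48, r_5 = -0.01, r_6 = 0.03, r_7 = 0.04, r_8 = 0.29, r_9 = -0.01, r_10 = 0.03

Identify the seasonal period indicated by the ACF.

4

The largest autocorrelation is r_4 = 0.48, with a weaker echo at lag 8 (0.29); the remaining lags stay at or below 0.04.
The dominant spike at lag 4 indicates a seasonal period of 4.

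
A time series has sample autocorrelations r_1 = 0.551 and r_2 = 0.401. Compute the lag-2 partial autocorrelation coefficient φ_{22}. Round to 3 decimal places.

0.140

φ_{22} = (r_2 − r_1²) / (1 − r_1²)
r_1² = (0.551)² = 0.303601
Numerator = 0.401 − 0.3036 = 0.0974; denominator = 1 − 0.3036 = 0.6964
φ_{22} = 0.0974 / 0.6964 = 0.140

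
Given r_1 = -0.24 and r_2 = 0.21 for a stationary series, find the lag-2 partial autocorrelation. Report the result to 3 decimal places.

0.162

φ_{22} = (r_2 − r_1²) / (1 − r_1²)
r_1² = (-0.24)² = 0.0576
Numerator = 0.21 − 0.0576 = 0.1524; denominator = 1 − 0.0576 = 0.9424
φ_{22} = 0.1524 / 0.9424 = 0.162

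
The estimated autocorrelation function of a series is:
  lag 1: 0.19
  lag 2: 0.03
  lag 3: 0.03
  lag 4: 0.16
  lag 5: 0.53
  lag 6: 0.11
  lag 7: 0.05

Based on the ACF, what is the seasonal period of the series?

5

The largest autocorrelation is r_5 = 0.53; the remaining lags stay at or below 0.19.
The dominant spike at lag 5 indicates a seasonal period of 5.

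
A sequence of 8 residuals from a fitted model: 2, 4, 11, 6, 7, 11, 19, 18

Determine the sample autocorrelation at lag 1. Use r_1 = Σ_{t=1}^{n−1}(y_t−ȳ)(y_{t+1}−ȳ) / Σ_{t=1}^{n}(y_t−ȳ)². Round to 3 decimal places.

Mean ȳ = (2 + 4 + 11 + 6 + 7 + 11 + 19 + 18)/8 = 9.7500
Σ(y_t−ȳ)(y_{t+1}−ȳ) = (44.5625) + (-7.1875) + (-4.6875) + (10.3125) + (-3.4375) + (11.5625) + (76.3125) = 127.4375
Denominator Σ(y_t−ȳ)² = 271.5000
r_1 = 127.4375 / 271.5000 = 0.469

0.469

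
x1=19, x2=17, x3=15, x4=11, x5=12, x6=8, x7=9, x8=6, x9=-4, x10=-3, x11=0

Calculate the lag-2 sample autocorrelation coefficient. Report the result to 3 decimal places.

0.397

Mean x̄ = (19 + 17 + 15 + 11 + 12 + 8 + 9 + 6 − 4 − 3 + 0)/11 = 8.1818
Numerator Σ_{t=1}^{9}(x_t−x̄)(x_{t+2}−x̄) = 241.7521
Denominator Σ(x_t−x̄)² = 609.6364
r_2 = 241.7521 / 609.6364 = 0.397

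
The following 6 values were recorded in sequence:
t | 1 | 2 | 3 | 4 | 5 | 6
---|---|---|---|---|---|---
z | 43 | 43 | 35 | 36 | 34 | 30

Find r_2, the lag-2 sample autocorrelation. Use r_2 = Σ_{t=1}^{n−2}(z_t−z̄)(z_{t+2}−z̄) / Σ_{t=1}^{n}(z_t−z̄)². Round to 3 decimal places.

Mean z̄ = (43 + 43 + 35 + 36 + 34 + 30)/6 = 36.8333
Deviations from mean: 6.1667, 6.1667, -1.8333, -0.8333, -2.8333, -6.8333
Σ(z_t−z̄)(z_{t+2}−z̄) = (-11.3056) + (-5.1389) + (5.1944) + (5.6944) = -5.5556
Denominator Σ(z_t−z̄)² = 134.8333
r_2 = -5.5556 / 134.8333 = -0.041

-0.041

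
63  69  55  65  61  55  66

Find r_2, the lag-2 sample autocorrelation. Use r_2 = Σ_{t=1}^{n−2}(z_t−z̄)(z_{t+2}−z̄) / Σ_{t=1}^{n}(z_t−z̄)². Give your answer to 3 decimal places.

-0.023

Mean z̄ = (63 + 69 + 55 + 65 + 61 + 55 + 66)/7 = 62.0000
Deviations from mean: 1.0000, 7.0000, -7.0000, 3.0000, -1.0000, -7.0000, 4.0000
Σ(z_t−z̄)(z_{t+2}−z̄) = (-7.0000) + (21.0000) + (7.0000) + (-21.0000) + (-4.0000) = -4.0000
Denominator Σ(z_t−z̄)² = 174.0000
r_2 = -4.0000 / 174.0000 = -0.023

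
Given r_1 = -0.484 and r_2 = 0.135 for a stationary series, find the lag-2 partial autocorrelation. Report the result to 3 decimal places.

φ_{22} = (r_2 − r_1²) / (1 − r_1²)
r_1² = (-0.484)² = 0.234256
Numerator = 0.135 − 0.2343 = -0.0993; denominator = 1 − 0.2343 = 0.7657
φ_{22} = -0.0993 / 0.7657 = -0.130

-0.130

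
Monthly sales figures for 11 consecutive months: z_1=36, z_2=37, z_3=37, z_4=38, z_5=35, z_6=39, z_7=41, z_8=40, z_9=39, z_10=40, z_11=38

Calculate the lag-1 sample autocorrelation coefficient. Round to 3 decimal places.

0.364

Mean z̄ = (36 + 37 + 37 + 38 + 35 + 39 + 41 + 40 + 39 + 40 + 38)/11 = 38.1818
Numerator Σ_{t=1}^{10}(z_t−z̄)(z_{t+1}−z̄) = 12.2397
Denominator Σ(z_t−z̄)² = 33.6364
r_1 = 12.2397 / 33.6364 = 0.364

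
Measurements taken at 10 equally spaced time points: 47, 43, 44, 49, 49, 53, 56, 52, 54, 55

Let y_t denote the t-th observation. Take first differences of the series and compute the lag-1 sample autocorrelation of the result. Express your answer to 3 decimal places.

First differences Δy: -4, 1, 5, 0, 4, 3, -4, 2, 1
Mean of differences = 0.8889
Numerator Σ(Δy_t−Δȳ)(Δy_{t+1}−Δȳ) = -15.5679
Denominator Σ(Δy_t−Δȳ)² = 80.8889
r_1(Δy) = -15.5679 / 80.8889 = -0.192

-0.192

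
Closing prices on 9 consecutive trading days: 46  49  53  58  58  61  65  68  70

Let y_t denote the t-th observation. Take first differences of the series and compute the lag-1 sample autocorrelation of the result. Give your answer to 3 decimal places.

-0.250

First differences Δy: 3, 4, 5, 0, 3, 4, 3, 2
Mean of differences = 3.0000
Numerator Σ(Δy_t−Δȳ)(Δy_{t+1}−Δȳ) = -4.0000
Denominator Σ(Δy_t−Δȳ)² = 16.0000
r_1(Δy) = -4.0000 / 16.0000 = -0.250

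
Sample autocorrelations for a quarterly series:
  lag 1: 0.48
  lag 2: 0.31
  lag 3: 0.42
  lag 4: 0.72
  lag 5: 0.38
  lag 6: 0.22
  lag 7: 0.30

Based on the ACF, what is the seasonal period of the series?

The largest autocorrelation is r_4 = 0.72; the remaining lags stay at or below 0.48. The elevated value at lag 1 (0.48), dropping to 0.31 at lag 2, reflects decaying short-term dependence rather than seasonality.
The dominant spike at lag 4 indicates a seasonal period of 4.

4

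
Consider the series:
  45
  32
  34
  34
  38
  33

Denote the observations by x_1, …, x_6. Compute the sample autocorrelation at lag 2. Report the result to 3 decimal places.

Mean x̄ = (45 + 32 + 34 + 34 + 38 + 33)/6 = 36.0000
Σ(x_t−x̄)(x_{t+2}−x̄) = (-18.0000) + (8.0000) + (-4.0000) + (6.0000) = -8.0000
Denominator Σ(x_t−x̄)² = 118.0000
r_2 = -8.0000 / 118.0000 = -0.068

-0.068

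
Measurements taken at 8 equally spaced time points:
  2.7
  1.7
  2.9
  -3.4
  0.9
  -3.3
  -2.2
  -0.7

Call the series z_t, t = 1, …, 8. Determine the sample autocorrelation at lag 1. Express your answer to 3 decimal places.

Mean z̄ = (2.7 + 1.7 + 2.9 − 3.4 + 0.9 − 3.3 − 2.2 − 0.7)/8 = -0.1750
Deviations from mean: 2.8750, 1.8750, 3.0750, -3.2250, 1.0750, -3.1250, -2.0250, -0.5250
Σ(z_t−z̄)(z_{t+1}−z̄) = (5.3906) + (5.7656) + (-9.9169) + (-3.4669) + (-3.3594) + (6.3281) + (1.0631) = 1.8044
Denominator Σ(z_t−z̄)² = 46.9350
r_1 = 1.8044 / 46.9350 = 0.038

0.038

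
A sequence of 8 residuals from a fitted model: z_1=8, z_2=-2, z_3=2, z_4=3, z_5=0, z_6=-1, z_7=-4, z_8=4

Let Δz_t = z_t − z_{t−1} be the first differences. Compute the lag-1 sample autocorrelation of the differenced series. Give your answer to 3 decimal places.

-0.296

First differences Δz: -10, 4, 1, -3, -1, -3, 8
Mean of differences = -0.5714
Numerator Σ(Δz_t−Δz̄)(Δz_{t+1}−Δz̄) = -58.4694
Denominator Σ(Δz_t−Δz̄)² = 197.7143
r_1(Δz) = -58.4694 / 197.7143 = -0.296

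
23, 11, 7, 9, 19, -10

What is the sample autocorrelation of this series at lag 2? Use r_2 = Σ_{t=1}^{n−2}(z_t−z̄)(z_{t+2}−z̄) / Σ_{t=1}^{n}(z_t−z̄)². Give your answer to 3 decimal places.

-0.072

Mean z̄ = (23 + 11 + 7 + 9 + 19 − 10)/6 = 9.8333
Σ(z_t−z̄)(z_{t+2}−z̄) = (-37.3056) + (-0.9722) + (-25.9722) + (16.5278) = -47.7222
Denominator Σ(z_t−z̄)² = 660.8333
r_2 = -47.7222 / 660.8333 = -0.072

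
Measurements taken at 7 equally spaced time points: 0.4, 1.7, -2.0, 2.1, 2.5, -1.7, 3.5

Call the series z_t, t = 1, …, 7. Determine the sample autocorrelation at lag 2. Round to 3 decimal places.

-0.044

Mean z̄ = (0.4 + 1.7 − 2.0 + 2.1 + 2.5 − 1.7 + 3.5)/7 = 0.9286
Deviations from mean: -0.5286, 0.7714, -2.9286, 1.1714, 1.5714, -2.6286, 2.5714
Σ(z_t−z̄)(z_{t+2}−z̄) = (1.5480) + (0.9037) + (-4.6020) + (-3.0792) + (4.0408) = -1.1888
Denominator Σ(z_t−z̄)² = 26.8143
r_2 = -1.1888 / 26.8143 = -0.044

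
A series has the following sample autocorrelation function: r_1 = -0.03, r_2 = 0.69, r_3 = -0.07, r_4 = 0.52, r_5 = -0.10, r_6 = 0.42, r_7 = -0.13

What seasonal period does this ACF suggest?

2

The largest autocorrelation is r_2 = 0.69, with weaker echoes at lags 4 (0.52) and 6 (0.42); the remaining lags stay at or below -0.03.
The dominant spike at lag 2 indicates a seasonal period of 2.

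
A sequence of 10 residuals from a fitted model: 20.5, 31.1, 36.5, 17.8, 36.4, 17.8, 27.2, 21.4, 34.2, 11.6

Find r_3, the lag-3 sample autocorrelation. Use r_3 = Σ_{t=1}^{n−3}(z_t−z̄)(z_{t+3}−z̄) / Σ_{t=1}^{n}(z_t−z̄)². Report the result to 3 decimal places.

-0.190

Mean z̄ = (20.5 + 31.1 + 36.5 + 17.8 + 36.4 + 17.8 + 27.2 + 21.4 + 34.2 + 11.6)/10 = 25.4500
Numerator Σ_{t=1}^{7}(z_t−z̄)(z_{t+3}−z̄) = -133.7075
Denominator Σ(z_t−z̄)² = 703.3250
r_3 = -133.7075 / 703.3250 = -0.190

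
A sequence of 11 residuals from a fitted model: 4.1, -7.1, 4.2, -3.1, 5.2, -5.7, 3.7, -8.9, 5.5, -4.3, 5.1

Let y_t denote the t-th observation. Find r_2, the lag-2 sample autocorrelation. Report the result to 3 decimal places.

0.732

Mean ȳ = (4.1 − 7.1 + 4.2 − 3.1 + 5.2 − 5.7 + 3.7 − 8.9 + 5.5 − 4.3 + 5.1)/11 = -0.1182
Numerator Σ_{t=1}^{9}(y_t−ȳ)(y_{t+2}−ȳ) = 235.4584
Denominator Σ(y_t−ȳ)² = 321.4964
r_2 = 235.4584 / 321.4964 = 0.732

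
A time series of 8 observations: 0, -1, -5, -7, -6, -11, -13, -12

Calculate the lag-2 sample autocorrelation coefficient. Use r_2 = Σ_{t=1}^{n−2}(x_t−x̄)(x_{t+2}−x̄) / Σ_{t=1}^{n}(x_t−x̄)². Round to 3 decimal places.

0.180

Mean x̄ = (0 − 1 − 5 − 7 − 6 − 11 − 13 − 12)/8 = -6.8750
Numerator Σ_{t=1}^{6}(x_t−x̄)(x_{t+2}−x̄) = 30.0938
Denominator Σ(x_t−x̄)² = 166.8750
r_2 = 30.0938 / 166.8750 = 0.180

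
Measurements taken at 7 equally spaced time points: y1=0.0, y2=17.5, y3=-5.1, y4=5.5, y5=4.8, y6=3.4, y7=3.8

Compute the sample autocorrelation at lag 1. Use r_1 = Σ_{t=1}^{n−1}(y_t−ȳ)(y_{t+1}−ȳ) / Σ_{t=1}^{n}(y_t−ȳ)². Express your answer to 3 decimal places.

Mean ȳ = (0.0 + 17.5 − 5.1 + 5.5 + 4.8 + 3.4 + 3.8)/7 = 4.2714
Deviations from mean: -4.2714, 13.2286, -9.3714, 1.2286, 0.5286, -0.8714, -0.4714
Σ(y_t−ȳ)(y_{t+1}−ȳ) = (-56.5049) + (-123.9706) + (-11.5135) + (0.6494) + (-0.4606) + (0.4108) = -191.3894
Denominator Σ(y_t−ȳ)² = 283.8343
r_1 = -191.3894 / 283.8343 = -0.674

-0.674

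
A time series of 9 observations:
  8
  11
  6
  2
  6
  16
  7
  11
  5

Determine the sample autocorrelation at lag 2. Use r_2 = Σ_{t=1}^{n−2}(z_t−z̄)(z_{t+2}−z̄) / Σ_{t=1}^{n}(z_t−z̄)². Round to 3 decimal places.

Mean z̄ = (8 + 11 + 6 + 2 + 6 + 16 + 7 + 11 + 5)/9 = 8.0000
Σ(z_t−z̄)(z_{t+2}−z̄) = (0.0000) + (-18.0000) + (4.0000) + (-48.0000) + (2.0000) + (24.0000) + (3.0000) = -33.0000
Denominator Σ(z_t−z̄)² = 136.0000
r_2 = -33.0000 / 136.0000 = -0.243

-0.243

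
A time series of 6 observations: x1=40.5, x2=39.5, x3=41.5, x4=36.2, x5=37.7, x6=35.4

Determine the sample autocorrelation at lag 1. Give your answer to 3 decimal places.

0.083

Mean x̄ = (40.5 + 39.5 + 41.5 + 36.2 + 37.7 + 35.4)/6 = 38.4667
Deviations from mean: 2.0333, 1.0333, 3.0333, -2.2667, -0.7667, -3.0667
Σ(x_t−x̄)(x_{t+1}−x̄) = (2.1011) + (3.1344) + (-6.8756) + (1.7378) + (2.3511) = 2.4489
Denominator Σ(x_t−x̄)² = 29.5333
r_1 = 2.4489 / 29.5333 = 0.083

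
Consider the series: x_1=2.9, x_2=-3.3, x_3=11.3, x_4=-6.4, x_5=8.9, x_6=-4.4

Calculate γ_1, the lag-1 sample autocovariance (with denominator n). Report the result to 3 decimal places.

Mean x̄ = (2.9 − 3.3 + 11.3 − 6.4 + 8.9 − 4.4)/6 = 1.5000
Deviations: 1.4000, -4.8000, 9.8000, -7.9000, 7.4000, -5.9000
Σ_{t=1}^{5}(x_t−x̄)(x_{t+1}−x̄) = -233.3000
γ_1 = -233.3000 / 6 = -38.883

-38.883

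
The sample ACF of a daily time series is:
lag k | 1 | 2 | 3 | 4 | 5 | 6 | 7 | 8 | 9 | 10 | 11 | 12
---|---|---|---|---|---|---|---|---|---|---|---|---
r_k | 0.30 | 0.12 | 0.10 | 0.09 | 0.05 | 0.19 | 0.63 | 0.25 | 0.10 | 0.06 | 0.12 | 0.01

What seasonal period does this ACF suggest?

7

The largest autocorrelation is r_7 = 0.63; the remaining lags stay at or below 0.30. The elevated value at lag 1 (0.30), dropping to 0.12 at lag 2, reflects decaying short-term dependence rather than seasonality.
The dominant spike at lag 7 indicates a seasonal period of 7.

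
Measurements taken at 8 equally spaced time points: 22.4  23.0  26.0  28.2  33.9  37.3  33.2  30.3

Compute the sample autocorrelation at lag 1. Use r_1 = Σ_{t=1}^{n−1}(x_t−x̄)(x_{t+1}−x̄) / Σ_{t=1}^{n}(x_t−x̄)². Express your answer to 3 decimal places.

0.671

Mean x̄ = (22.4 + 23.0 + 26.0 + 28.2 + 33.9 + 37.3 + 33.2 + 30.3)/8 = 29.2875
Deviations from mean: -6.8875, -6.2875, -3.2875, -1.0875, 4.6125, 8.0125, 3.9125, 1.0125
Numerator Σ_{t=1}^{7}(x_t−x̄)(x_{t+1}−x̄) = 134.8023
Denominator Σ(x_t−x̄)² = 200.7688
r_1 = 134.8023 / 200.7688 = 0.671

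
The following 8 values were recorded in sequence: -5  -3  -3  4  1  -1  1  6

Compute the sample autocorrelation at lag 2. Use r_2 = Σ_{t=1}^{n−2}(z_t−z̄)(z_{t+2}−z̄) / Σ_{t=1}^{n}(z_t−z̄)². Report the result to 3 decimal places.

Mean z̄ = (-5 − 3 − 3 + 4 + 1 − 1 + 1 + 6)/8 = 0.0000
Deviations from mean: -5.0000, -3.0000, -3.0000, 4.0000, 1.0000, -1.0000, 1.0000, 6.0000
Σ(z_t−z̄)(z_{t+2}−z̄) = (15.0000) + (-12.0000) + (-3.0000) + (-4.0000) + (1.0000) + (-6.0000) = -9.0000
Denominator Σ(z_t−z̄)² = 98.0000
r_2 = -9.0000 / 98.0000 = -0.092

-0.092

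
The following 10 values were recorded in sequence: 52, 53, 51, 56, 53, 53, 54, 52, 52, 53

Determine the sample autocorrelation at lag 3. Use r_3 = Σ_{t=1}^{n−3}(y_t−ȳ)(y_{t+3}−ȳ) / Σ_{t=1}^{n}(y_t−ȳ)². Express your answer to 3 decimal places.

Mean ȳ = (52 + 53 + 51 + 56 + 53 + 53 + 54 + 52 + 52 + 53)/10 = 52.9000
Σ(y_t−ȳ)(y_{t+3}−ȳ) = (-2.7900) + (0.0100) + (-0.1900) + (3.4100) + (-0.0900) + (-0.0900) + (0.1100) = 0.3700
Denominator Σ(y_t−ȳ)² = 16.9000
r_3 = 0.3700 / 16.9000 = 0.022

0.022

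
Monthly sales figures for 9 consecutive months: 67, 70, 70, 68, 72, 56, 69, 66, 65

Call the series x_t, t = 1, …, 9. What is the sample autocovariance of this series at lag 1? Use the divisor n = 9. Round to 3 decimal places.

-6.667

Mean x̄ = (67 + 70 + 70 + 68 + 72 + 56 + 69 + 66 + 65)/9 = 67.0000
Σ_{t=1}^{8}(x_t−x̄)(x_{t+1}−x̄) = -60.0000
γ_1 = -60.0000 / 9 = -6.667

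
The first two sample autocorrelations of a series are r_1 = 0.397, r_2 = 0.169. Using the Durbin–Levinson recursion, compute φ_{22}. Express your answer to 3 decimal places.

0.014

φ_{22} = (r_2 − r_1²) / (1 − r_1²)
r_1² = (0.397)² = 0.157609
Numerator = 0.169 − 0.1576 = 0.0114; denominator = 1 − 0.1576 = 0.8424
φ_{22} = 0.0114 / 0.8424 = 0.014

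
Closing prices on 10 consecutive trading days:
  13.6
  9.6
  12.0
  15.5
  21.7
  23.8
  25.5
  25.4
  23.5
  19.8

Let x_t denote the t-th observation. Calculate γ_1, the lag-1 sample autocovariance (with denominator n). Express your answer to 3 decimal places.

Mean x̄ = (13.6 + 9.6 + 12.0 + 15.5 + 21.7 + 23.8 + 25.5 + 25.4 + 23.5 + 19.8)/10 = 19.0400
Σ_{t=1}^{9}(x_t−x̄)(x_{t+1}−x̄) = 249.5684
γ_1 = 249.5684 / 10 = 24.957

24.957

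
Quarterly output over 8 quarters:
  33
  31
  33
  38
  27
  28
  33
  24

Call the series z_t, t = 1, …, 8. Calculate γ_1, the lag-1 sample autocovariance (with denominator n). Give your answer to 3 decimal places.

Mean z̄ = (33 + 31 + 33 + 38 + 27 + 28 + 33 + 24)/8 = 30.8750
Σ_{t=1}^{7}(z_t−z̄)(z_{t+1}−z̄) = -21.5156
γ_1 = -21.5156 / 8 = -2.689

-2.689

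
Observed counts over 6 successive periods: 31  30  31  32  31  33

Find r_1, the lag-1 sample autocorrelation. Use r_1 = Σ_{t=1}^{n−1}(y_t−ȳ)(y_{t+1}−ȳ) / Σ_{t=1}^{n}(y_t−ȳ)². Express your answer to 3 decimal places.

-0.021

Mean ȳ = (31 + 30 + 31 + 32 + 31 + 33)/6 = 31.3333
Deviations from mean: -0.3333, -1.3333, -0.3333, 0.6667, -0.3333, 1.6667
Σ(y_t−ȳ)(y_{t+1}−ȳ) = (0.4444) + (0.4444) + (-0.2222) + (-0.2222) + (-0.5556) = -0.1111
Denominator Σ(y_t−ȳ)² = 5.3333
r_1 = -0.1111 / 5.3333 = -0.021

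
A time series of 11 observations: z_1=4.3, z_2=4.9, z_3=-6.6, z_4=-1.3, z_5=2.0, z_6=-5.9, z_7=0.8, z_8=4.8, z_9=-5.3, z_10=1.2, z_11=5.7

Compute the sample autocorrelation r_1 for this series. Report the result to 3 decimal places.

-0.194

Mean z̄ = (4.3 + 4.9 − 6.6 − 1.3 + 2.0 − 5.9 + 0.8 + 4.8 − 5.3 + 1.2 + 5.7)/11 = 0.4182
Numerator Σ_{t=1}^{10}(z_t−z̄)(z_{t+1}−z̄) = -40.8467
Denominator Σ(z_t−z̄)² = 210.3364
r_1 = -40.8467 / 210.3364 = -0.194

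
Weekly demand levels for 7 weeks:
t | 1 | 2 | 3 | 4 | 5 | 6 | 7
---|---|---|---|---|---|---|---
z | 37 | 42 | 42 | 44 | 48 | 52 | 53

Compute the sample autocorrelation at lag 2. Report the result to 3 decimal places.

0.172

Mean z̄ = (37 + 42 + 42 + 44 + 48 + 52 + 53)/7 = 45.4286
Deviations from mean: -8.4286, -3.4286, -3.4286, -1.4286, 2.5714, 6.5714, 7.5714
Numerator Σ_{t=1}^{5}(z_t−z̄)(z_{t+2}−z̄) = 35.0612
Denominator Σ(z_t−z̄)² = 203.7143
r_2 = 35.0612 / 203.7143 = 0.172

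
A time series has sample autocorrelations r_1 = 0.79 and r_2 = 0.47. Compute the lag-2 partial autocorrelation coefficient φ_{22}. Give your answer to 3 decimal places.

-0.410

φ_{22} = (r_2 − r_1²) / (1 − r_1²)
r_1² = (0.79)² = 0.6241
Numerator = 0.47 − 0.6241 = -0.1541; denominator = 1 − 0.6241 = 0.3759
φ_{22} = -0.1541 / 0.3759 = -0.410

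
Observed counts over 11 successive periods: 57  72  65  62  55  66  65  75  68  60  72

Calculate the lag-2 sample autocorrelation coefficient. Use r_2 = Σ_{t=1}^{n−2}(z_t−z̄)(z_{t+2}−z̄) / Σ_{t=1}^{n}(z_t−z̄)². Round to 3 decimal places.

Mean z̄ = (57 + 72 + 65 + 62 + 55 + 66 + 65 + 75 + 68 + 60 + 72)/11 = 65.1818
Numerator Σ_{t=1}^{9}(z_t−z̄)(z_{t+2}−z̄) = -43.2479
Denominator Σ(z_t−z̄)² = 405.6364
r_2 = -43.2479 / 405.6364 = -0.107

-0.107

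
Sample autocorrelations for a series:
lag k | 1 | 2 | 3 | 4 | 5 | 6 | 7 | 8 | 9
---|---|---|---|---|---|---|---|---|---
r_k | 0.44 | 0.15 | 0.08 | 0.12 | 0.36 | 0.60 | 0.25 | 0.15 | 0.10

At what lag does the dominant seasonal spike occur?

6

The largest autocorrelation is r_6 = 0.60; the remaining lags stay at or below 0.44. The elevated value at lag 1 (0.44), dropping to 0.15 at lag 2, reflects decaying short-term dependence rather than seasonality.
The dominant spike at lag 6 indicates a seasonal period of 6.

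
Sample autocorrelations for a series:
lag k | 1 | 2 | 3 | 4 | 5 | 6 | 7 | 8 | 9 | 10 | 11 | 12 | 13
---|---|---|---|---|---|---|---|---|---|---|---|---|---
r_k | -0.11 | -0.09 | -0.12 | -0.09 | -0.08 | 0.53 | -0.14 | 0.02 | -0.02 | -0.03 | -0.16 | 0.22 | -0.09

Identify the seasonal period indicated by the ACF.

The largest autocorrelation is r_6 = 0.53, with a weaker echo at lag 12 (0.22); the remaining lags stay at or below 0.02.
The dominant spike at lag 6 indicates a seasonal period of 6.

6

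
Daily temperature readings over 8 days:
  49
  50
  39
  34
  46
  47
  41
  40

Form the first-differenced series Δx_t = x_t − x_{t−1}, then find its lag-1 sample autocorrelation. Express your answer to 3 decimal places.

First differences Δx: 1, -11, -5, 12, 1, -6, -1
Mean of differences = -1.2857
Numerator Σ(Δx_t−Δx̄)(Δx_{t+1}−Δx̄) = -17.2245
Denominator Σ(Δx_t−Δx̄)² = 317.4286
r_1(Δx) = -17.2245 / 317.4286 = -0.054

-0.054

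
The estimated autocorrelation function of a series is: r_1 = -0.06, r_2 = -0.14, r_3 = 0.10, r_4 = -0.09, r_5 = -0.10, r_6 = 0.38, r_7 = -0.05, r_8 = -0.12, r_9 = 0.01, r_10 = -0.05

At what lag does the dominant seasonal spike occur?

6

The largest autocorrelation is r_6 = 0.38; the remaining lags stay at or below 0.10.
The dominant spike at lag 6 indicates a seasonal period of 6.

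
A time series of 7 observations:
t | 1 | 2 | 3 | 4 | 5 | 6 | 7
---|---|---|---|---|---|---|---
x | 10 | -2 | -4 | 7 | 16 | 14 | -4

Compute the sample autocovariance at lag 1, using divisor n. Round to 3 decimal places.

6.886

Mean x̄ = (10 − 2 − 4 + 7 + 16 + 14 − 4)/7 = 5.2857
Σ_{t=1}^{6}(x_t−x̄)(x_{t+1}−x̄) = 48.2041
γ_1 = 48.2041 / 7 = 6.886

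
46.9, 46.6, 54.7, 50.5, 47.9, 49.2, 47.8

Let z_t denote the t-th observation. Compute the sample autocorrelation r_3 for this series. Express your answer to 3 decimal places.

Mean z̄ = (46.9 + 46.6 + 54.7 + 50.5 + 47.9 + 49.2 + 47.8)/7 = 49.0857
Deviations from mean: -2.1857, -2.4857, 5.6143, 1.4143, -1.1857, 0.1143, -1.2857
Numerator Σ_{t=1}^{4}(z_t−z̄)(z_{t+3}−z̄) = -1.3206
Denominator Σ(z_t−z̄)² = 47.5486
r_3 = -1.3206 / 47.5486 = -0.028

-0.028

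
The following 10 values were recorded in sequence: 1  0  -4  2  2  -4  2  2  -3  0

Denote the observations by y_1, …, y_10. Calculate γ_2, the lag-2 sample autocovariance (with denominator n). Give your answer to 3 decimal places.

Mean ȳ = (1 + 0 − 4 + 2 + 2 − 4 + 2 + 2 − 3 + 0)/10 = -0.2000
Σ_{t=1}^{8}(y_t−ȳ)(y_{t+2}−ȳ) = -30.0800
γ_2 = -30.0800 / 10 = -3.008

-3.008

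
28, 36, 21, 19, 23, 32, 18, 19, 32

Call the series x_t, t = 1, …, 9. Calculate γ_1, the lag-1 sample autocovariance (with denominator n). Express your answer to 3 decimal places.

Mean x̄ = (28 + 36 + 21 + 19 + 23 + 32 + 18 + 19 + 32)/9 = 25.3333
Σ_{t=1}^{8}(x_t−x̄)(x_{t+1}−x̄) = -35.7778
γ_1 = -35.7778 / 9 = -3.975

-3.975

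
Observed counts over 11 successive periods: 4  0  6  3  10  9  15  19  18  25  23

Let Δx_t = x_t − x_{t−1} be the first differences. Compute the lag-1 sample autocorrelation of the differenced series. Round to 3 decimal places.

-0.708

First differences Δx: -4, 6, -3, 7, -1, 6, 4, -1, 7, -2
Mean of differences = 1.9000
Numerator Σ(Δx_t−Δx̄)(Δx_{t+1}−Δx̄) = -128.1100
Denominator Σ(Δx_t−Δx̄)² = 180.9000
r_1(Δx) = -128.1100 / 180.9000 = -0.708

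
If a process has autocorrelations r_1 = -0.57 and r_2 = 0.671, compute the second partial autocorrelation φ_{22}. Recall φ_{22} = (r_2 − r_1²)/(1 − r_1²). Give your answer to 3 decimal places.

φ_{22} = (r_2 − r_1²) / (1 − r_1²)
r_1² = (-0.57)² = 0.3249
Numerator = 0.671 − 0.3249 = 0.3461; denominator = 1 − 0.3249 = 0.6751
φ_{22} = 0.3461 / 0.6751 = 0.513

0.513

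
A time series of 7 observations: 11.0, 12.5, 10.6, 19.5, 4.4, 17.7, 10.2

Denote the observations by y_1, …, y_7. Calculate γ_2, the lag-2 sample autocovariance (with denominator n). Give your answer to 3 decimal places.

Mean ȳ = (11.0 + 12.5 + 10.6 + 19.5 + 4.4 + 17.7 + 10.2)/7 = 12.2714
Σ_{t=1}^{5}(y_t−ȳ)(y_{t+2}−ȳ) = 72.4798
γ_2 = 72.4798 / 7 = 10.354

10.354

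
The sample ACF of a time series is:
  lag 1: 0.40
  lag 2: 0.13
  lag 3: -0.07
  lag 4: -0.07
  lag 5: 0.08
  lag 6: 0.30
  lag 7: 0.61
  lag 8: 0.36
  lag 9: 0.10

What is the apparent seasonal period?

The largest autocorrelation is r_7 = 0.61; the remaining lags stay at or below 0.40. The elevated value at lag 1 (0.40), dropping to 0.13 at lag 2, reflects decaying short-term dependence rather than seasonality.
The dominant spike at lag 7 indicates a seasonal period of 7.

7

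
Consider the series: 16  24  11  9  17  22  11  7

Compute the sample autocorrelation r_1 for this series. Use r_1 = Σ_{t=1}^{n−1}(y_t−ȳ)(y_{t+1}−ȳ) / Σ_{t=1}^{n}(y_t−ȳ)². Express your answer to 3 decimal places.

Mean ȳ = (16 + 24 + 11 + 9 + 17 + 22 + 11 + 7)/8 = 14.6250
Deviations from mean: 1.3750, 9.3750, -3.6250, -5.6250, 2.3750, 7.3750, -3.6250, -7.6250
Numerator Σ_{t=1}^{7}(y_t−ȳ)(y_{t+1}−ȳ) = 4.3594
Denominator Σ(y_t−ȳ)² = 265.8750
r_1 = 4.3594 / 265.8750 = 0.016

0.016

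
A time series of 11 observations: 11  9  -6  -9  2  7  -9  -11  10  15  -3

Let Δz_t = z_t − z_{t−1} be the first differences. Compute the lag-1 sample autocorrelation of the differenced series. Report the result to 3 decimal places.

First differences Δz: -2, -15, -3, 11, 5, -16, -2, 21, 5, -18
Mean of differences = -1.4000
Numerator Σ(Δz_t−Δz̄)(Δz_{t+1}−Δz̄) = 28.4400
Denominator Σ(Δz_t−Δz̄)² = 1414.4000
r_1(Δz) = 28.4400 / 1414.4000 = 0.020

0.020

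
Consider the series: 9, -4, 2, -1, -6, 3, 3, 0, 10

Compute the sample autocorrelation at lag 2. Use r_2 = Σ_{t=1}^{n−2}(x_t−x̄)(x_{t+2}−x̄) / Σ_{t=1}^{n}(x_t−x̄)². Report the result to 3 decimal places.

0.048

Mean x̄ = (9 − 4 + 2 − 1 − 6 + 3 + 3 + 0 + 10)/9 = 1.7778
Σ(x_t−x̄)(x_{t+2}−x̄) = (1.6049) + (16.0494) + (-1.7284) + (-3.3951) + (-9.5062) + (-2.1728) + (10.0494) = 10.9012
Denominator Σ(x_t−x̄)² = 227.5556
r_2 = 10.9012 / 227.5556 = 0.048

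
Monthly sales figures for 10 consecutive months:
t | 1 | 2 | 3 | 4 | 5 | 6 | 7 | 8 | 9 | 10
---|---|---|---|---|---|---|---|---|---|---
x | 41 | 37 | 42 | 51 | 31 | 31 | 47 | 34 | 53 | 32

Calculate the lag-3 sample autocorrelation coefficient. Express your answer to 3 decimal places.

-0.036

Mean x̄ = (41 + 37 + 42 + 51 + 31 + 31 + 47 + 34 + 53 + 32)/10 = 39.9000
Numerator Σ_{t=1}^{7}(x_t−x̄)(x_{t+3}−x̄) = -22.0300
Denominator Σ(x_t−x̄)² = 614.9000
r_3 = -22.0300 / 614.9000 = -0.036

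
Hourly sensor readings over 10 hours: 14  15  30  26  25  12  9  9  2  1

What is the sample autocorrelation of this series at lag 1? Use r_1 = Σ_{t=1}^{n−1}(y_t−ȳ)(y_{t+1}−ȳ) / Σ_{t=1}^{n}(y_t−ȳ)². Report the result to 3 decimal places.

0.635

Mean ȳ = (14 + 15 + 30 + 26 + 25 + 12 + 9 + 9 + 2 + 1)/10 = 14.3000
Numerator Σ_{t=1}^{9}(y_t−ȳ)(y_{t+1}−ȳ) = 564.1100
Denominator Σ(y_t−ȳ)² = 888.1000
r_1 = 564.1100 / 888.1000 = 0.635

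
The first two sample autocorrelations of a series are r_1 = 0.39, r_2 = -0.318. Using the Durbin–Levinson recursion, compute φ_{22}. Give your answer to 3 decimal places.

φ_{22} = (r_2 − r_1²) / (1 − r_1²)
r_1² = (0.39)² = 0.1521
Numerator = -0.318 − 0.1521 = -0.4701; denominator = 1 − 0.1521 = 0.8479
φ_{22} = -0.4701 / 0.8479 = -0.554

-0.554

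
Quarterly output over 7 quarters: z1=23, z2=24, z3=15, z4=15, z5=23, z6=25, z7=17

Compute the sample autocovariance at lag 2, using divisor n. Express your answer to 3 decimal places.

-11.738

Mean z̄ = (23 + 24 + 15 + 15 + 23 + 25 + 17)/7 = 20.2857
Σ_{t=1}^{5}(z_t−z̄)(z_{t+2}−z̄) = -82.1633
γ_2 = -82.1633 / 7 = -11.738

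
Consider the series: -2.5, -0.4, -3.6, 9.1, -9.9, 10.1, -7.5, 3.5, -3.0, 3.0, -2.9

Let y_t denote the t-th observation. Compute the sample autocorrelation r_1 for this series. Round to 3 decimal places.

Mean ȳ = (-2.5 − 0.4 − 3.6 + 9.1 − 9.9 + 10.1 − 7.5 + 3.5 − 3.0 + 3.0 − 2.9)/11 = -0.3727
Numerator Σ_{t=1}^{10}(y_t−ȳ)(y_{t+1}−ȳ) = -350.2544
Denominator Σ(y_t−ȳ)² = 395.5818
r_1 = -350.2544 / 395.5818 = -0.885

-0.885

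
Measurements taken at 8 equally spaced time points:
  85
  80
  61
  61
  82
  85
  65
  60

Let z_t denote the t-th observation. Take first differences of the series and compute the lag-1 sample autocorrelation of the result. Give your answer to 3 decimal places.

0.112

First differences Δz: -5, -19, 0, 21, 3, -20, -5
Mean of differences = -3.5714
Numerator Σ(Δz_t−Δz̄)(Δz_{t+1}−Δz̄) = 131.6735
Denominator Σ(Δz_t−Δz̄)² = 1171.7143
r_1(Δz) = 131.6735 / 1171.7143 = 0.112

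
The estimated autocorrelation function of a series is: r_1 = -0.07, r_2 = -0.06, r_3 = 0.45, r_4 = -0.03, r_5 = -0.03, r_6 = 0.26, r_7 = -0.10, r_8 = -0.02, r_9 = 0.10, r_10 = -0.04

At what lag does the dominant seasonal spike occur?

The largest autocorrelation is r_3 = 0.45, with a weaker echo at lag 6 (0.26); the remaining lags stay at or below 0.10.
The dominant spike at lag 3 indicates a seasonal period of 3.

3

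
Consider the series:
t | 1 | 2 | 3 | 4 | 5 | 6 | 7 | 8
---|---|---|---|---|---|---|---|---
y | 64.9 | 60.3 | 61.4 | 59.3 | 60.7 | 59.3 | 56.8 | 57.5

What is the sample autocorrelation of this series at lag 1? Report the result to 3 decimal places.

Mean ȳ = (64.9 + 60.3 + 61.4 + 59.3 + 60.7 + 59.3 + 56.8 + 57.5)/8 = 60.0250
Σ(y_t−ȳ)(y_{t+1}−ȳ) = (1.3406) + (0.3781) + (-0.9969) + (-0.4894) + (-0.4894) + (2.3381) + (8.1431) = 10.2244
Denominator Σ(y_t−ȳ)² = 44.0150
r_1 = 10.2244 / 44.0150 = 0.232

0.232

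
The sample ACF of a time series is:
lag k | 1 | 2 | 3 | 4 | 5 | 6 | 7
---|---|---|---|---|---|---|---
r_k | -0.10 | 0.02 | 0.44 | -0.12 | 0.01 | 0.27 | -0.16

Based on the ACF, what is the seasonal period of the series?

The largest autocorrelation is r_3 = 0.44, with a weaker echo at lag 6 (0.27); the remaining lags stay at or below 0.02.
The dominant spike at lag 3 indicates a seasonal period of 3.

3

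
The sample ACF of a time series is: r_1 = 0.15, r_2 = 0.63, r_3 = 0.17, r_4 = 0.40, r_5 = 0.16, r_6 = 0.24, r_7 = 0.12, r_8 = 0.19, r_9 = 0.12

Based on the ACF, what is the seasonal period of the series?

2

The largest autocorrelation is r_2 = 0.63, with weaker echoes at lags 4 (0.40), 6 (0.24) and 8 (0.19); the remaining lags stay at or below 0.17.
The dominant spike at lag 2 indicates a seasonal period of 2.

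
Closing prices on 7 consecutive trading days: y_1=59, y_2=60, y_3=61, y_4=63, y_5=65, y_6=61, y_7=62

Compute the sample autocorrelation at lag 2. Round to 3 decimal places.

Mean ȳ = (59 + 60 + 61 + 63 + 65 + 61 + 62)/7 = 61.5714
Numerator Σ_{t=1}^{5}(y_t−ȳ)(y_{t+2}−ȳ) = -2.0816
Denominator Σ(y_t−ȳ)² = 23.7143
r_2 = -2.0816 / 23.7143 = -0.088

-0.088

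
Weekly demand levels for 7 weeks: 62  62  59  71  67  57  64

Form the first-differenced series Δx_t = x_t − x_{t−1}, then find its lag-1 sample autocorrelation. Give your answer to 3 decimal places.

First differences Δx: 0, -3, 12, -4, -10, 7
Mean of differences = 0.3333
Numerator Σ(Δx_t−Δx̄)(Δx_{t+1}−Δx̄) = -112.4444
Denominator Σ(Δx_t−Δx̄)² = 317.3333
r_1(Δx) = -112.4444 / 317.3333 = -0.354

-0.354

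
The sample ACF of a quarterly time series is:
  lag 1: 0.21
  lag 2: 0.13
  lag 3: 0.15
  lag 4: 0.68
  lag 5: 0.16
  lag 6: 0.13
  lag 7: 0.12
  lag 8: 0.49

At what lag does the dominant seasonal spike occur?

4

The largest autocorrelation is r_4 = 0.68, with a weaker echo at lag 8 (0.49); the remaining lags stay at or below 0.21. The elevated value at lag 1 (0.21), dropping to 0.13 at lag 2, reflects decaying short-term dependence rather than seasonality.
The dominant spike at lag 4 indicates a seasonal period of 4.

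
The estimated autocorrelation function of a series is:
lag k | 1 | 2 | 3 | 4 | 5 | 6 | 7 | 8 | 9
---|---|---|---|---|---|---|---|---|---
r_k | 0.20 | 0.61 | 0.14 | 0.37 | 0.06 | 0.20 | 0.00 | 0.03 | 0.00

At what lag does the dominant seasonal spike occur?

The largest autocorrelation is r_2 = 0.61, with a weaker echo at lag 4 (0.37); the remaining lags stay at or below 0.20.
The dominant spike at lag 2 indicates a seasonal period of 2.

2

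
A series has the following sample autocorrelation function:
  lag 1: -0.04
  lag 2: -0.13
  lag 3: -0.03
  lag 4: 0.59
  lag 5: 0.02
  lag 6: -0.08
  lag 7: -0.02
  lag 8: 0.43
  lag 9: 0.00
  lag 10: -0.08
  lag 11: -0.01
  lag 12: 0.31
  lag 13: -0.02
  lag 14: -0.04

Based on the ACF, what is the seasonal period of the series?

4

The largest autocorrelation is r_4 = 0.59, with weaker echoes at lags 8 (0.43) and 12 (0.31); the remaining lags stay at or below 0.02.
The dominant spike at lag 4 indicates a seasonal period of 4.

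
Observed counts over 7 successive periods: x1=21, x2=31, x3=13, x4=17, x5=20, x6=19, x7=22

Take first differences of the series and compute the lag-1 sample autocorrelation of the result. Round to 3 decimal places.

-0.532

First differences Δx: 10, -18, 4, 3, -1, 3
Mean of differences = 0.1667
Numerator Σ(Δx_t−Δx̄)(Δx_{t+1}−Δx̄) = -244.0278
Denominator Σ(Δx_t−Δx̄)² = 458.8333
r_1(Δx) = -244.0278 / 458.8333 = -0.532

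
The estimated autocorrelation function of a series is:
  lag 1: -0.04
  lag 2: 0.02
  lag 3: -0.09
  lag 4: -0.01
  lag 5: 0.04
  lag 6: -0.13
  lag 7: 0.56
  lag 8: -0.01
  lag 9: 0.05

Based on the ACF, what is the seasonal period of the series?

7

The largest autocorrelation is r_7 = 0.56; the remaining lags stay at or below 0.05.
The dominant spike at lag 7 indicates a seasonal period of 7.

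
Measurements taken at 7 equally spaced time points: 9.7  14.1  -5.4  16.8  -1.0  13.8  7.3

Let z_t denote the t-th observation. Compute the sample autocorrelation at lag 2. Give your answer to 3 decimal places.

0.503

Mean z̄ = (9.7 + 14.1 − 5.4 + 16.8 − 1.0 + 13.8 + 7.3)/7 = 7.9000
Σ(z_t−z̄)(z_{t+2}−z̄) = (-23.9400) + (55.1800) + (118.3700) + (52.5100) + (5.3400) = 207.4600
Denominator Σ(z_t−z̄)² = 412.1600
r_2 = 207.4600 / 412.1600 = 0.503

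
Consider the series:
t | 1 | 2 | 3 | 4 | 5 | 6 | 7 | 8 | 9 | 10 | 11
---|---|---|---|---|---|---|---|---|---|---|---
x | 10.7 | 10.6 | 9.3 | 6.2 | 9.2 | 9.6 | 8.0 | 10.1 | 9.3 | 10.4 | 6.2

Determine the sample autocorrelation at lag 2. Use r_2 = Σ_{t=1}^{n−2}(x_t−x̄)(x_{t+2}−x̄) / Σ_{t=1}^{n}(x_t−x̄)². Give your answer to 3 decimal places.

-0.180

Mean x̄ = (10.7 + 10.6 + 9.3 + 6.2 + 9.2 + 9.6 + 8.0 + 10.1 + 9.3 + 10.4 + 6.2)/11 = 9.0545
Numerator Σ_{t=1}^{9}(x_t−x̄)(x_{t+2}−x̄) = -4.6650
Denominator Σ(x_t−x̄)² = 25.8473
r_2 = -4.6650 / 25.8473 = -0.180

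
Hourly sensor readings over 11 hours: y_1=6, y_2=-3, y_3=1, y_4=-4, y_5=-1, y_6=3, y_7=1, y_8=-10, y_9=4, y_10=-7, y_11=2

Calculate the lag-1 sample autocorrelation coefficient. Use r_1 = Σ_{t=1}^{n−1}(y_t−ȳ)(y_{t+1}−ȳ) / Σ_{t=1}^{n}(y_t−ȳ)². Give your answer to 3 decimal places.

Mean ȳ = (6 − 3 + 1 − 4 − 1 + 3 + 1 − 10 + 4 − 7 + 2)/11 = -0.7273
Numerator Σ_{t=1}^{10}(y_t−ȳ)(y_{t+1}−ȳ) = -125.1653
Denominator Σ(y_t−ȳ)² = 236.1818
r_1 = -125.1653 / 236.1818 = -0.530

-0.530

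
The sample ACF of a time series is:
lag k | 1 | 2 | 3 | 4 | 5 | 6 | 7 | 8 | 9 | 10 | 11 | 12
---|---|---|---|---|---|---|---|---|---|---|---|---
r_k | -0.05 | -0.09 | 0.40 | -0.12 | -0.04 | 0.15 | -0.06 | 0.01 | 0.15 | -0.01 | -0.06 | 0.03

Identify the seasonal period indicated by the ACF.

3

The largest autocorrelation is r_3 = 0.40, with weaker echoes at lags 6 (0.15) and 9 (0.15); the remaining lags stay at or below 0.03.
The dominant spike at lag 3 indicates a seasonal period of 3.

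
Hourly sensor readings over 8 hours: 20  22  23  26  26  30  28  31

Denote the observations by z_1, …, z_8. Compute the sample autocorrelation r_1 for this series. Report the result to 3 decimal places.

Mean z̄ = (20 + 22 + 23 + 26 + 26 + 30 + 28 + 31)/8 = 25.7500
Deviations from mean: -5.7500, -3.7500, -2.7500, 0.2500, 0.2500, 4.2500, 2.2500, 5.2500
Σ(z_t−z̄)(z_{t+1}−z̄) = (21.5625) + (10.3125) + (-0.6875) + (0.0625) + (1.0625) + (9.5625) + (11.8125) = 53.6875
Denominator Σ(z_t−z̄)² = 105.5000
r_1 = 53.6875 / 105.5000 = 0.509

0.509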